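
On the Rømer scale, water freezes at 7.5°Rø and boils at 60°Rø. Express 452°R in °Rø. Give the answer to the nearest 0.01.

-4.07°Rø

First in Celsius: (452 - 491.67) × 5/9 = -22.0389°C.
Linearly onto the Rømer scale: 7.5 + (-22.0389 / 100) × (60 - 7.5) = -4.07°Rø.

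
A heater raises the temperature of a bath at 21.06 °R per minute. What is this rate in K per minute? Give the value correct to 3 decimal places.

11.700 K/minute

Since only a temperature interval is involved, the additive offset between the scales drops out.
A change of 1°R is a change of 5/9 K, so 21.06 × 5/9 = 11.700.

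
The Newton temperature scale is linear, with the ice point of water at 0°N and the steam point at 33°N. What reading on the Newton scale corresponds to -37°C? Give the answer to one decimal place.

-12.2°N

Linearly onto the Newton scale: 0 + (-37.0000 / 100) × (33 - 0) = -12.2°N.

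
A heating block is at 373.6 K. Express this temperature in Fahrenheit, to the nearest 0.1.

212.8°F

In Celsius: 373.6 - 273.15 = 100.4500°C.
In Fahrenheit: 100.4500 × 1.8 + 32 = 212.8°F.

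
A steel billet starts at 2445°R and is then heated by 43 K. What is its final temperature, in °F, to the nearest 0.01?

Initial temperature in Celsius: (2445 - 491.67) × 5/9 = 1085.1833°C.
The 43 K change is an interval; Kelvin and Celsius degrees are the same size, so ΔC = +43°C.
Final Celsius temperature: 1085.1833 + 43.0000 = 1128.1833°C.
In Fahrenheit: 1128.1833 × 1.8 + 32 = 2062.73°F.

2062.73°F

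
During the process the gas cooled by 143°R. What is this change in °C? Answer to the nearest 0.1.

For a temperature interval the offset drops out; only the factor 5/9 applies.
143 × 5/9 = 79.4.

79.4°C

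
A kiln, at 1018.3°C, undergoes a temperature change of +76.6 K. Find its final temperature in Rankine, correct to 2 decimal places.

2462.49°R

The 76.6 K change is an interval; Kelvin and Celsius degrees are the same size, so ΔC = +76.6°C.
Final Celsius temperature: 1018.3000 + 76.6000 = 1094.9000°C.
In Rankine: 1094.9000 × 1.8 + 491.67 = 2462.49°R.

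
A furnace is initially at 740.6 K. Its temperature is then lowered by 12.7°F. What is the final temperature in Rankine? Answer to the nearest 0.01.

Initial temperature in Celsius: 740.6 - 273.15 = 467.4500°C.
The 12.7°F change is an interval, so only the factor 5/9 applies: -12.7 × 5/9 = -7.0556°C.
Final Celsius temperature: 467.4500 - 7.0556 = 460.3944°C.
In Rankine: 460.3944 × 1.8 + 491.67 = 1320.38°R.

1320.38°R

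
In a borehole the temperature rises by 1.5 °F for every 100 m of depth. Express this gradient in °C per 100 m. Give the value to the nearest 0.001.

0.833 °C/100 m

The quantity depends on a temperature interval, so only the ratio of degree sizes applies; the offset between the scales is irrelevant.
A change of 1°F is a change of 5/9°C, so 1.5 × 5/9 = 0.833.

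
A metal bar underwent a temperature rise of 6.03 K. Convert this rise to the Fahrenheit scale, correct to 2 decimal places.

10.85°F

For a temperature interval the offset drops out; only the factor 1.8 applies.
6.03 × 1.8 = 10.85.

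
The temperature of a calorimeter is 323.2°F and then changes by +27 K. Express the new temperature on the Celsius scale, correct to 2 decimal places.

188.78°C

Initial temperature in Celsius: (323.2 - 32) × 5/9 = 161.7778°C.
The 27 K change is an interval; Kelvin and Celsius degrees are the same size, so ΔC = +27°C.
Final Celsius temperature: 161.7778 + 27.0000 = 188.7778°C.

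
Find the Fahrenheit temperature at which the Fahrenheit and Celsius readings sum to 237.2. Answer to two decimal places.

Let F be the Fahrenheit reading. The Celsius reading is C = 5/9·F - 17.7778.
Require F + C = 237.2: (14/9)·F - 17.7778 = 237.2.
F = (237.2 + 17.7778) / (14/9) = 163.91.

163.91°F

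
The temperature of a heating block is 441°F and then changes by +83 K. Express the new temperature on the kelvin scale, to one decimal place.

Initial temperature in Celsius: (441 - 32) × 5/9 = 227.2222°C.
The 83 K change is an interval; Kelvin and Celsius degrees are the same size, so ΔC = +83°C.
Final Celsius temperature: 227.2222 + 83.0000 = 310.2222°C.
In kelvin: 310.2222 + 273.15 = 583.4 K.

583.4 K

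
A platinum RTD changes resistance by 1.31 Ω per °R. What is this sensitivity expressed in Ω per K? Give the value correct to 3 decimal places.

2.358 Ω per K

The quantity depends on a temperature interval, so only the ratio of degree sizes applies; the offset between the scales is irrelevant.
A change of 1 K is a change of 1.8°R, so per K the value is 1.31 × 1.8 = 2.358.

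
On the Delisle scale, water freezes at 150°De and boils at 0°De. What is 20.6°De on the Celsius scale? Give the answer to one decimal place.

Linear interpolation between the fixed points: C = (20.6 - 150) × 100 / (0 - 150) = 86.2667°C.

86.3°C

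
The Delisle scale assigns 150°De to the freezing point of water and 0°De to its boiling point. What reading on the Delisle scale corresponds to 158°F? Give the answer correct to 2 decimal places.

45.00°De

First in Celsius: (158 - 32) × 5/9 = 70.0000°C.
Linearly onto the Delisle scale: 150 + (70.0000 / 100) × (0 - 150) = 45.00°De.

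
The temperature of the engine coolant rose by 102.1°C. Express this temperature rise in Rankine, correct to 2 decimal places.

Only the scale ratio 1.8 matters for a change in temperature.
102.1 × 1.8 = 183.78.

183.78°R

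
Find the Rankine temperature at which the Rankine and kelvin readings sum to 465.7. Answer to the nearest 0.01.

299.38°R

Let R be the Rankine reading. The kelvin reading is K = 5/9·R.
Require R + K = 465.7: (14/9)·R = 465.7.
R = (465.7) / (14/9) = 299.38.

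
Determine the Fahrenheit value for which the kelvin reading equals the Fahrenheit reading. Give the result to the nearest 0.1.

574.6°F

Let F be the Fahrenheit reading. The kelvin reading is K = 5/9·F + 255.372.
Set K = F: 5/9·F + 255.372 = F.
(-4/9)·F = -255.372  ⇒  F = 574.6.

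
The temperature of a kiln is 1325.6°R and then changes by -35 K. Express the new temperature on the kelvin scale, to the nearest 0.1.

701.4 K

Initial temperature in Celsius: (1325.6 - 491.67) × 5/9 = 463.2944°C.
The 35 K change is an interval; Kelvin and Celsius degrees are the same size, so ΔC = -35°C.
Final Celsius temperature: 463.2944 - 35.0000 = 428.2944°C.
In kelvin: 428.2944 + 273.15 = 701.4 K.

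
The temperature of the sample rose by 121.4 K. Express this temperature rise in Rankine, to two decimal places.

218.52°R

Only the scale ratio 1.8 matters for a change in temperature.
121.4 × 1.8 = 218.52.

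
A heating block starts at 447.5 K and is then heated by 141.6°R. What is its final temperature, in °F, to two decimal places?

487.43°F

Initial temperature in Celsius: 447.5 - 273.15 = 174.3500°C.
The 141.6°R change is an interval, so only the factor 5/9 applies: +141.6 × 5/9 = +78.6667°C.
Final Celsius temperature: 174.3500 + 78.6667 = 253.0167°C.
In Fahrenheit: 253.0167 × 1.8 + 32 = 487.43°F.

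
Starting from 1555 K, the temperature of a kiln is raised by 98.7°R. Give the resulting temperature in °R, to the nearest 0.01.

2897.70°R

Initial temperature in Celsius: 1555 - 273.15 = 1281.8500°C.
The 98.7°R change is an interval, so only the factor 5/9 applies: +98.7 × 5/9 = +54.8333°C.
Final Celsius temperature: 1281.8500 + 54.8333 = 1336.6833°C.
In Rankine: 1336.6833 × 1.8 + 491.67 = 2897.70°R.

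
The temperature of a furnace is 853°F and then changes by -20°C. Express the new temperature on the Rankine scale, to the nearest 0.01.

1276.67°R

Initial temperature in Celsius: (853 - 32) × 5/9 = 456.1111°C.
Final Celsius temperature: 456.1111 - 20.0000 = 436.1111°C.
In Rankine: 436.1111 × 1.8 + 491.67 = 1276.67°R.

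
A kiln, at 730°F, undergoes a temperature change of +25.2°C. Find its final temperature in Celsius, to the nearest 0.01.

Initial temperature in Celsius: (730 - 32) × 5/9 = 387.7778°C.
Final Celsius temperature: 387.7778 + 25.2000 = 412.9778°C.

412.98°C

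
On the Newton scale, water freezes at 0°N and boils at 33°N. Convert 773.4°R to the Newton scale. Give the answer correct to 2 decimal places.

51.65°N

First in Celsius: (773.4 - 491.67) × 5/9 = 156.5167°C.
Linearly onto the Newton scale: 0 + (156.5167 / 100) × (33 - 0) = 51.65°N.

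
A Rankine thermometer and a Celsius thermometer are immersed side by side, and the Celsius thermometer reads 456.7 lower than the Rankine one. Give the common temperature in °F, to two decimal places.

Let x be the Rankine reading; then the Celsius reading is 5/9·x - 273.15.
(5/9·x - 273.15) - x = -456.7  ⇒  (-4/9)·x = -183.55  ⇒  x = 412.9875°R.
In Celsius: (412.9875 - 491.67) × 5/9 = -43.7125°C.
In Fahrenheit: -43.7125 × 1.8 + 32 = -46.68°F.

-46.68°F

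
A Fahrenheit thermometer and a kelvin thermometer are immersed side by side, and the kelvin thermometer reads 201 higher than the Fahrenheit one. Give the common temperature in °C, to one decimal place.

Let x be the Fahrenheit reading; then the kelvin reading is 5/9·x + 255.372.
(5/9·x + 255.372) - x = 201  ⇒  (-4/9)·x = -54.3722  ⇒  x = 122.3375°F.
In Celsius: (122.3375 - 32) × 5/9 = 50.2°C.

50.2°C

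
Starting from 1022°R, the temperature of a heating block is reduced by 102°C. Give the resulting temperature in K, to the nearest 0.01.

465.78 K

Initial temperature in Celsius: (1022 - 491.67) × 5/9 = 294.6278°C.
Final Celsius temperature: 294.6278 - 102.0000 = 192.6278°C.
In kelvin: 192.6278 + 273.15 = 465.78 K.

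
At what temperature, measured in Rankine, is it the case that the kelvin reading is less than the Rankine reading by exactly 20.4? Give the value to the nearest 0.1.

Let R be the Rankine reading. The kelvin reading is K = 5/9·R.
Require K - R = -20.4: (-4/9)·R = -20.4.
R = (-20.4) / (-4/9) = 45.9.

45.9°R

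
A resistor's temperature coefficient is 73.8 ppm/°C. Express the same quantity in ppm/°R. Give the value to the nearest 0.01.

The quantity depends on a temperature interval, so only the ratio of degree sizes applies; the offset between the scales is irrelevant.
A change of 1°R is a change of 5/9°C, so per °R the value is 73.8 × 5/9 = 41.00.

41.00 ppm/°R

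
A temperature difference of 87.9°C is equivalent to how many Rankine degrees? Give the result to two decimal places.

158.22°R

Only the scale ratio 1.8 matters for a change in temperature.
87.9 × 1.8 = 158.22.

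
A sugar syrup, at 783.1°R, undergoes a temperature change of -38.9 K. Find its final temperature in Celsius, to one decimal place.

Initial temperature in Celsius: (783.1 - 491.67) × 5/9 = 161.9056°C.
The 38.9 K change is an interval; Kelvin and Celsius degrees are the same size, so ΔC = -38.9°C.
Final Celsius temperature: 161.9056 - 38.9000 = 123.0056°C.

123.0°C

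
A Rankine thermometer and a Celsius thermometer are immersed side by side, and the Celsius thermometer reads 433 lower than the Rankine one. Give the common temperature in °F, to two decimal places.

-100.01°F

Let x be the Rankine reading; then the Celsius reading is 5/9·x - 273.15.
(5/9·x - 273.15) - x = -433  ⇒  (-4/9)·x = -159.85  ⇒  x = 359.6625°R.
In Celsius: (359.6625 - 491.67) × 5/9 = -73.3375°C.
In Fahrenheit: -73.3375 × 1.8 + 32 = -100.01°F.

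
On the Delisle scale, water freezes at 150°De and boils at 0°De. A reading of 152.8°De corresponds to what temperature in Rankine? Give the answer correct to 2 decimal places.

488.31°R

Linear interpolation between the fixed points: C = (152.8 - 150) × 100 / (0 - 150) = -1.8667°C.
Then -1.8667 × 1.8 + 491.67 = 488.31°R.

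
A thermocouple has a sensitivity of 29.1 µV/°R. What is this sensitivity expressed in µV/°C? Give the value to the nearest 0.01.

52.38 µV/°C

Since only a temperature interval is involved, the additive offset between the scales drops out.
A change of 1°C is a change of 1.8°R, so per °C the value is 29.1 × 1.8 = 52.38.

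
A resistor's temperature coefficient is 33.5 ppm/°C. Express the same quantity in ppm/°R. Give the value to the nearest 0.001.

Since only a temperature interval is involved, the additive offset between the scales drops out.
A change of 1°R is a change of 5/9°C, so per °R the value is 33.5 × 5/9 = 18.611.

18.611 ppm/°R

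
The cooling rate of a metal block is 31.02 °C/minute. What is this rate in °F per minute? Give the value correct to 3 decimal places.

The quantity depends on a temperature interval, so only the ratio of degree sizes applies; the offset between the scales is irrelevant.
A change of 1°C is a change of 1.8°F, so 31.02 × 1.8 = 55.836.

55.836 °F/minute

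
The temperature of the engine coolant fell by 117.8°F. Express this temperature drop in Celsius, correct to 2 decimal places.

65.44°C

Only the scale ratio 5/9 matters for a change in temperature.
117.8 × 5/9 = 65.44.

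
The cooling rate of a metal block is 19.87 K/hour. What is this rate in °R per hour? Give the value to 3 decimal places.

The quantity depends on a temperature interval, so only the ratio of degree sizes applies; the offset between the scales is irrelevant.
A change of 1 K is a change of 1.8°R, so 19.87 × 1.8 = 35.766.

35.766 °R/hour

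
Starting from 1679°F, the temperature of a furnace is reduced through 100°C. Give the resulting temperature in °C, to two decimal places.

815.00°C

Initial temperature in Celsius: (1679 - 32) × 5/9 = 915.0000°C.
Final Celsius temperature: 915.0000 - 100.0000 = 815.0000°C.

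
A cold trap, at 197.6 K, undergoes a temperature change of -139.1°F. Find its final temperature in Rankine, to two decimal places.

Initial temperature in Celsius: 197.6 - 273.15 = -75.5500°C.
The 139.1°F change is an interval, so only the factor 5/9 applies: -139.1 × 5/9 = -77.2778°C.
Final Celsius temperature: -75.5500 - 77.2778 = -152.8278°C.
In Rankine: -152.8278 × 1.8 + 491.67 = 216.58°R.

216.58°R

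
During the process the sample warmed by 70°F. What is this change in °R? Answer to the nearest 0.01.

70.00°R

Fahrenheit and Rankine degrees are the same size, so the interval is unchanged: 70.00.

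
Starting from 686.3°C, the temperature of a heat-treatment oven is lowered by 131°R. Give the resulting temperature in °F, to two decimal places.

The 131°R change is an interval, so only the factor 5/9 applies: -131 × 5/9 = -72.7778°C.
Final Celsius temperature: 686.3000 - 72.7778 = 613.5222°C.
In Fahrenheit: 613.5222 × 1.8 + 32 = 1136.34°F.

1136.34°F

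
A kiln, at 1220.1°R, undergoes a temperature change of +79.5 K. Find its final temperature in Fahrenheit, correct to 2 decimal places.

903.53°F

Initial temperature in Celsius: (1220.1 - 491.67) × 5/9 = 404.6833°C.
The 79.5 K change is an interval; Kelvin and Celsius degrees are the same size, so ΔC = +79.5°C.
Final Celsius temperature: 404.6833 + 79.5000 = 484.1833°C.
In Fahrenheit: 484.1833 × 1.8 + 32 = 903.53°F.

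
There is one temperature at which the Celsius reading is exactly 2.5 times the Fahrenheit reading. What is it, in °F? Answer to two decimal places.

-9.14°F

Let F be the Fahrenheit reading. The Celsius reading is C = 5/9·F - 17.7778.
Require C = 2.5·F: 5/9·F - 17.7778 = 2.5·F.
(-35/18)·F = 17.7778  ⇒  F = -9.14.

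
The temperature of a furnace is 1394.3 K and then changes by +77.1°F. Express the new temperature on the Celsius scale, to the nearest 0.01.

Initial temperature in Celsius: 1394.3 - 273.15 = 1121.1500°C.
The 77.1°F change is an interval, so only the factor 5/9 applies: +77.1 × 5/9 = +42.8333°C.
Final Celsius temperature: 1121.1500 + 42.8333 = 1163.9833°C.

1163.98°C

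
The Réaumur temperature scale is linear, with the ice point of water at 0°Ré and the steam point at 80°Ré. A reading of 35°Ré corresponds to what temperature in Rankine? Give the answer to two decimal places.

570.42°R

Linear interpolation between the fixed points: C = (35 - 0) × 100 / (80 - 0) = 43.7500°C.
Then 43.7500 × 1.8 + 491.67 = 570.42°R.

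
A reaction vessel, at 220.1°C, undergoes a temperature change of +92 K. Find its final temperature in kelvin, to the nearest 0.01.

585.25 K

The 92 K change is an interval; Kelvin and Celsius degrees are the same size, so ΔC = +92°C.
Final Celsius temperature: 220.1000 + 92.0000 = 312.1000°C.
In kelvin: 312.1000 + 273.15 = 585.25 K.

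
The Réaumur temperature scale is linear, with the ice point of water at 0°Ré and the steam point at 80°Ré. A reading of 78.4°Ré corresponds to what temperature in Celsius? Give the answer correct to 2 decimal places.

Linear interpolation between the fixed points: C = (78.4 - 0) × 100 / (80 - 0) = 98.0000°C.

98.00°C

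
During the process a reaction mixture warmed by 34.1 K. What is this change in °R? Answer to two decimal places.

61.38°R

An interval of 1 K corresponds to 1.8°R.
34.1 × 1.8 = 61.38.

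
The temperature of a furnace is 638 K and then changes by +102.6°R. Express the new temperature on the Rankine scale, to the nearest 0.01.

Initial temperature in Celsius: 638 - 273.15 = 364.8500°C.
The 102.6°R change is an interval, so only the factor 5/9 applies: +102.6 × 5/9 = +57.0000°C.
Final Celsius temperature: 364.8500 + 57.0000 = 421.8500°C.
In Rankine: 421.8500 × 1.8 + 491.67 = 1251.00°R.

1251.00°R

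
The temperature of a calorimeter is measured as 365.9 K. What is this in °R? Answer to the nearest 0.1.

658.6°R

In Celsius: 365.9 - 273.15 = 92.7500°C.
In Rankine: 92.7500 × 1.8 + 491.67 = 658.6°R.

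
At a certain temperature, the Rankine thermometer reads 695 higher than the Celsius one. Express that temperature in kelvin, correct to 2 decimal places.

Let x be the Celsius reading; then the Rankine reading is 1.8·x + 491.67.
(1.8·x + 491.67) - x = 695  ⇒  (0.8)·x = 203.33  ⇒  x = 254.1625°C.
In kelvin: 254.1625 + 273.15 = 527.31 K.

527.31 K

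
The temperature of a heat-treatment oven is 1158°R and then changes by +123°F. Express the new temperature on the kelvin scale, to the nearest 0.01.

Initial temperature in Celsius: (1158 - 491.67) × 5/9 = 370.1833°C.
The 123°F change is an interval, so only the factor 5/9 applies: +123 × 5/9 = +68.3333°C.
Final Celsius temperature: 370.1833 + 68.3333 = 438.5167°C.
In kelvin: 438.5167 + 273.15 = 711.67 K.

711.67 K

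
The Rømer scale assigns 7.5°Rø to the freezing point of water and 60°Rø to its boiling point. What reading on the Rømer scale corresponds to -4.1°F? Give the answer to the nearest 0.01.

First in Celsius: (-4.1 - 32) × 5/9 = -20.0556°C.
Linearly onto the Rømer scale: 7.5 + (-20.0556 / 100) × (60 - 7.5) = -3.03°Rø.

-3.03°Rø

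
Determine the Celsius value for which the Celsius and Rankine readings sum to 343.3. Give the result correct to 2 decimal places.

-52.99°C

Let C be the Celsius reading. The Rankine reading is R = 1.8·C + 491.67.
Require C + R = 343.3: (2.8)·C + 491.67 = 343.3.
C = (343.3 - 491.67) / (2.8) = -52.99.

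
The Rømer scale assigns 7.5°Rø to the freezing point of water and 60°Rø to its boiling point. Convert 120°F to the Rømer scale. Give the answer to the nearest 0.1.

33.2°Rø

First in Celsius: (120 - 32) × 5/9 = 48.8889°C.
Linearly onto the Rømer scale: 7.5 + (48.8889 / 100) × (60 - 7.5) = 33.2°Rø.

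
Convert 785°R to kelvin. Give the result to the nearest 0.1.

In Celsius: (785 - 491.67) × 5/9 = 162.9611°C.
In kelvin: 162.9611 + 273.15 = 436.1 K.

436.1 K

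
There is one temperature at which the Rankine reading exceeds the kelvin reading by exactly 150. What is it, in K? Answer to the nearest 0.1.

187.5 K

Let K be the kelvin reading. The Rankine reading is R = 1.8·K.
Require R - K = 150: (0.8)·K = 150.
K = (150) / (0.8) = 187.5.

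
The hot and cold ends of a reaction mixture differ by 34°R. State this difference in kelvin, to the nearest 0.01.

An interval of 1°R corresponds to 5/9 K.
34 × 5/9 = 18.89.

18.89 K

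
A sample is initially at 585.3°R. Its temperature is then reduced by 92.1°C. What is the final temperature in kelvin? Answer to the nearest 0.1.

233.1 K

Initial temperature in Celsius: (585.3 - 491.67) × 5/9 = 52.0167°C.
Final Celsius temperature: 52.0167 - 92.1000 = -40.0833°C.
In kelvin: -40.0833 + 273.15 = 233.1 K.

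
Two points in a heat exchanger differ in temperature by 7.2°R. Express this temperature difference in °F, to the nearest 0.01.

Rankine and Fahrenheit degrees are the same size, so the interval is unchanged: 7.20.

7.20°F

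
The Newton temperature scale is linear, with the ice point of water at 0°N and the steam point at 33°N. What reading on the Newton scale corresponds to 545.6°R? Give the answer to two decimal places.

First in Celsius: (545.6 - 491.67) × 5/9 = 29.9611°C.
Linearly onto the Newton scale: 0 + (29.9611 / 100) × (33 - 0) = 9.89°N.

9.89°N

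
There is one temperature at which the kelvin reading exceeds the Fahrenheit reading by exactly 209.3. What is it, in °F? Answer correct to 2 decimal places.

103.66°F

Let F be the Fahrenheit reading. The kelvin reading is K = 5/9·F + 255.372.
Require K - F = 209.3: (-4/9)·F + 255.372 = 209.3.
F = (209.3 - 255.372) / (-4/9) = 103.66.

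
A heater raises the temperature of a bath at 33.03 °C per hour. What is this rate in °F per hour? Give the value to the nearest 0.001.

The quantity depends on a temperature interval, so only the ratio of degree sizes applies; the offset between the scales is irrelevant.
A change of 1°C is a change of 1.8°F, so 33.03 × 1.8 = 59.454.

59.454 °F/hour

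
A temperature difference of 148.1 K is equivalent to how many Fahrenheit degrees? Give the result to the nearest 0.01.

266.58°F

An interval of 1 K corresponds to 1.8°F.
148.1 × 1.8 = 266.58.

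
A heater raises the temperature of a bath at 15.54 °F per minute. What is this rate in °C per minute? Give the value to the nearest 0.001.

8.633 °C/minute

The quantity depends on a temperature interval, so only the ratio of degree sizes applies; the offset between the scales is irrelevant.
A change of 1°F is a change of 5/9°C, so 15.54 × 5/9 = 8.633.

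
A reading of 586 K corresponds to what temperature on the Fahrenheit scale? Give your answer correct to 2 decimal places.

595.13°F

In Celsius: 586 - 273.15 = 312.8500°C.
In Fahrenheit: 312.8500 × 1.8 + 32 = 595.13°F.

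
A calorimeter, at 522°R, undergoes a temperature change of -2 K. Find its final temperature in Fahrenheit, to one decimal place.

Initial temperature in Celsius: (522 - 491.67) × 5/9 = 16.8500°C.
The 2 K change is an interval; Kelvin and Celsius degrees are the same size, so ΔC = -2°C.
Final Celsius temperature: 16.8500 - 2.0000 = 14.8500°C.
In Fahrenheit: 14.8500 × 1.8 + 32 = 58.7°F.

58.7°F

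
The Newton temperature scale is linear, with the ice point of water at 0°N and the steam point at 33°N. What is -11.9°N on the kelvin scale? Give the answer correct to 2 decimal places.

237.09 K

Linear interpolation between the fixed points: C = (-11.9 - 0) × 100 / (33 - 0) = -36.0606°C.
Then -36.0606 + 273.15 = 237.09 K.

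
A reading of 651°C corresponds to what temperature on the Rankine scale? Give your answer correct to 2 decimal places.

In Rankine: 651.0000 × 1.8 + 491.67 = 1663.47°R.

1663.47°R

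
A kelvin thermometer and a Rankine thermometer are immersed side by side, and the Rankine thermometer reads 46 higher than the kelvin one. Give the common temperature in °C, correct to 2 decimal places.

-215.65°C

Let x be the kelvin reading; then the Rankine reading is 1.8·x.
(1.8·x) - x = 46  ⇒  (0.8)·x = 46  ⇒  x = 57.5000 K.
In Celsius: 57.5 - 273.15 = -215.65°C.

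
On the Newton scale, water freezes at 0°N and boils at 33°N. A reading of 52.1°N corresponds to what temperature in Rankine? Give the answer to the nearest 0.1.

775.9°R

Linear interpolation between the fixed points: C = (52.1 - 0) × 100 / (33 - 0) = 157.8788°C.
Then 157.8788 × 1.8 + 491.67 = 775.9°R.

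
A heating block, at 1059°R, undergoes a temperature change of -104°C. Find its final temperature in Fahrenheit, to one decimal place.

Initial temperature in Celsius: (1059 - 491.67) × 5/9 = 315.1833°C.
Final Celsius temperature: 315.1833 - 104.0000 = 211.1833°C.
In Fahrenheit: 211.1833 × 1.8 + 32 = 412.1°F.

412.1°F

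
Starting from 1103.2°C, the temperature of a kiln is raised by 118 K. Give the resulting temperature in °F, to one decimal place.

2230.2°F

The 118 K change is an interval; Kelvin and Celsius degrees are the same size, so ΔC = +118°C.
Final Celsius temperature: 1103.2000 + 118.0000 = 1221.2000°C.
In Fahrenheit: 1221.2000 × 1.8 + 32 = 2230.2°F.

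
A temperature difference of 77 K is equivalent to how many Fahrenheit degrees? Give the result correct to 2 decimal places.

138.60°F

An interval of 1 K corresponds to 1.8°F.
77 × 1.8 = 138.60.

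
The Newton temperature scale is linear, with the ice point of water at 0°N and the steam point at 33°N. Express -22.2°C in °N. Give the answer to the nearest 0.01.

-7.33°N

Linearly onto the Newton scale: 0 + (-22.2000 / 100) × (33 - 0) = -7.33°N.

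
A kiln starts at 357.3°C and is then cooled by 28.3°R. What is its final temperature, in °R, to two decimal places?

1106.51°R

The 28.3°R change is an interval, so only the factor 5/9 applies: -28.3 × 5/9 = -15.7222°C.
Final Celsius temperature: 357.3000 - 15.7222 = 341.5778°C.
In Rankine: 341.5778 × 1.8 + 491.67 = 1106.51°R.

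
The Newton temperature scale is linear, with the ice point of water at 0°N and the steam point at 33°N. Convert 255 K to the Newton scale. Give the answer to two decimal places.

-5.99°N

First in Celsius: 255 - 273.15 = -18.1500°C.
Linearly onto the Newton scale: 0 + (-18.1500 / 100) × (33 - 0) = -5.99°N.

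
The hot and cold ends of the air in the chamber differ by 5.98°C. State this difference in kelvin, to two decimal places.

Celsius and kelvin degrees are the same size, so the interval is unchanged: 5.98.

5.98 K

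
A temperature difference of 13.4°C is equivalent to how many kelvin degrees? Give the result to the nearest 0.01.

Celsius and kelvin degrees are the same size, so the interval is unchanged: 13.40.

13.40 K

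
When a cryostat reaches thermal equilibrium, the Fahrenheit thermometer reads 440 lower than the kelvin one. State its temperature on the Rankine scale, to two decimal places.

44.26°R

Let x be the kelvin reading; then the Fahrenheit reading is 1.8·x - 459.67.
(1.8·x - 459.67) - x = -440  ⇒  (0.8)·x = 19.67  ⇒  x = 24.5875 K.
In Celsius: 24.5875 - 273.15 = -248.5625°C.
In Rankine: -248.5625 × 1.8 + 491.67 = 44.26°R.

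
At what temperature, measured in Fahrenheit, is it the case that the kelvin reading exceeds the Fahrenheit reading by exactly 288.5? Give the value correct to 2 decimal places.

-74.54°F

Let F be the Fahrenheit reading. The kelvin reading is K = 5/9·F + 255.372.
Require K - F = 288.5: (-4/9)·F + 255.372 = 288.5.
F = (288.5 - 255.372) / (-4/9) = -74.54.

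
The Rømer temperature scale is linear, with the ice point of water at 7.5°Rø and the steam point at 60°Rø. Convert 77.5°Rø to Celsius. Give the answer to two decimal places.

133.33°C

Linear interpolation between the fixed points: C = (77.5 - 7.5) × 100 / (60 - 7.5) = 133.3333°C.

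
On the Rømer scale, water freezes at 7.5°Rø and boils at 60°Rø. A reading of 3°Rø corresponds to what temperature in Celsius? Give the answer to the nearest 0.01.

Linear interpolation between the fixed points: C = (3 - 7.5) × 100 / (60 - 7.5) = -8.5714°C.

-8.57°C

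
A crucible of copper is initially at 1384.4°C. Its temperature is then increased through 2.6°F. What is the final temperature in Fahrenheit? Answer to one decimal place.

The 2.6°F change is an interval, so only the factor 5/9 applies: +2.6 × 5/9 = +1.4444°C.
Final Celsius temperature: 1384.4000 + 1.4444 = 1385.8444°C.
In Fahrenheit: 1385.8444 × 1.8 + 32 = 2526.5°F.

2526.5°F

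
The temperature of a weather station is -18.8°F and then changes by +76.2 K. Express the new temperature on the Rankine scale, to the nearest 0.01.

Initial temperature in Celsius: (-18.8 - 32) × 5/9 = -28.2222°C.
The 76.2 K change is an interval; Kelvin and Celsius degrees are the same size, so ΔC = +76.2°C.
Final Celsius temperature: -28.2222 + 76.2000 = 47.9778°C.
In Rankine: 47.9778 × 1.8 + 491.67 = 578.03°R.

578.03°R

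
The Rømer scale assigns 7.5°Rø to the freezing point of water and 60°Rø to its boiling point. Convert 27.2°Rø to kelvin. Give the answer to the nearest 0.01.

310.67 K

Linear interpolation between the fixed points: C = (27.2 - 7.5) × 100 / (60 - 7.5) = 37.5238°C.
Then 37.5238 + 273.15 = 310.67 K.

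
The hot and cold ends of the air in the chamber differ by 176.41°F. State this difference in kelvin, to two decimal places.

For a temperature interval the offset drops out; only the factor 5/9 applies.
176.41 × 5/9 = 98.01.

98.01 K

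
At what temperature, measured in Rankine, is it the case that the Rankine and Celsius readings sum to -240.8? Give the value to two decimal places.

Let R be the Rankine reading. The Celsius reading is C = 5/9·R - 273.15.
Require R + C = -240.8: (14/9)·R - 273.15 = -240.8.
R = (-240.8 + 273.15) / (14/9) = 20.80.

20.80°R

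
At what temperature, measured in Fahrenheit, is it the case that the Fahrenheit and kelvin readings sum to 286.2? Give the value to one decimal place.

Let F be the Fahrenheit reading. The kelvin reading is K = 5/9·F + 255.372.
Require F + K = 286.2: (14/9)·F + 255.372 = 286.2.
F = (286.2 - 255.372) / (14/9) = 19.8.

19.8°F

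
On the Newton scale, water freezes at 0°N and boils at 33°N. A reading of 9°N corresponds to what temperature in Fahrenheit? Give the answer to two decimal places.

Linear interpolation between the fixed points: C = (9 - 0) × 100 / (33 - 0) = 27.2727°C.
Then 27.2727 × 1.8 + 32 = 81.09°F.

81.09°F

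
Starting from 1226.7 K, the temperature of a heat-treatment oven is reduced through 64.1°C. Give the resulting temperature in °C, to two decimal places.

889.45°C

Initial temperature in Celsius: 1226.7 - 273.15 = 953.5500°C.
Final Celsius temperature: 953.5500 - 64.1000 = 889.4500°C.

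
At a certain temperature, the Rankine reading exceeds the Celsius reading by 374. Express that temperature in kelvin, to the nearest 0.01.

Let x be the Celsius reading; then the Rankine reading is 1.8·x + 491.67.
(1.8·x + 491.67) - x = 374  ⇒  (0.8)·x = -117.67  ⇒  x = -147.0875°C.
In kelvin: -147.0875 + 273.15 = 126.06 K.

126.06 K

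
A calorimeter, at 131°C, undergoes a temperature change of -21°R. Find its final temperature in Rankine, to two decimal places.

The 21°R change is an interval, so only the factor 5/9 applies: -21 × 5/9 = -11.6667°C.
Final Celsius temperature: 131.0000 - 11.6667 = 119.3333°C.
In Rankine: 119.3333 × 1.8 + 491.67 = 706.47°R.

706.47°R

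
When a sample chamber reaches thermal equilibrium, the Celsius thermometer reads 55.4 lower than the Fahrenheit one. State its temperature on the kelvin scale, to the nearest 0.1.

Let x be the Fahrenheit reading; then the Celsius reading is 5/9·x - 17.7778.
(5/9·x - 17.7778) - x = -55.4  ⇒  (-4/9)·x = -37.6222  ⇒  x = 84.6500°F.
In Celsius: (84.65 - 32) × 5/9 = 29.2500°C.
In kelvin: 29.2500 + 273.15 = 302.4 K.

302.4 K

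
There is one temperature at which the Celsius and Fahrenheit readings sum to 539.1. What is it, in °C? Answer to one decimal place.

181.1°C

Let C be the Celsius reading. The Fahrenheit reading is F = 1.8·C + 32.
Require C + F = 539.1: (2.8)·C + 32 = 539.1.
C = (539.1 - 32) / (2.8) = 181.1.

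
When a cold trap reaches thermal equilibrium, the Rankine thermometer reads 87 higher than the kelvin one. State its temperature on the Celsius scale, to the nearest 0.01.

-164.40°C

Let x be the kelvin reading; then the Rankine reading is 1.8·x.
(1.8·x) - x = 87  ⇒  (0.8)·x = 87  ⇒  x = 108.7500 K.
In Celsius: 108.75 - 273.15 = -164.40°C.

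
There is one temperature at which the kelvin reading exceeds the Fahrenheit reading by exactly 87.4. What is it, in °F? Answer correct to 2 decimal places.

377.94°F

Let F be the Fahrenheit reading. The kelvin reading is K = 5/9·F + 255.372.
Require K - F = 87.4: (-4/9)·F + 255.372 = 87.4.
F = (87.4 - 255.372) / (-4/9) = 377.94.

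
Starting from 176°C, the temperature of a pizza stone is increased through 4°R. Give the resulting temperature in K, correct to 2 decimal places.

The 4°R change is an interval, so only the factor 5/9 applies: +4 × 5/9 = +2.2222°C.
Final Celsius temperature: 176.0000 + 2.2222 = 178.2222°C.
In kelvin: 178.2222 + 273.15 = 451.37 K.

451.37 K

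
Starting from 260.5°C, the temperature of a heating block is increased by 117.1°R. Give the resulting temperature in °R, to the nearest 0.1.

1077.7°R

The 117.1°R change is an interval, so only the factor 5/9 applies: +117.1 × 5/9 = +65.0556°C.
Final Celsius temperature: 260.5000 + 65.0556 = 325.5556°C.
In Rankine: 325.5556 × 1.8 + 491.67 = 1077.7°R.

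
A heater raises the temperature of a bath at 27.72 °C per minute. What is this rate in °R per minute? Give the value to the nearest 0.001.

Since only a temperature interval is involved, the additive offset between the scales drops out.
A change of 1°C is a change of 1.8°R, so 27.72 × 1.8 = 49.896.

49.896 °R/minute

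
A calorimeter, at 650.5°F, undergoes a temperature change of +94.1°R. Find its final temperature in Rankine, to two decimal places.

1204.27°R

Initial temperature in Celsius: (650.5 - 32) × 5/9 = 343.6111°C.
The 94.1°R change is an interval, so only the factor 5/9 applies: +94.1 × 5/9 = +52.2778°C.
Final Celsius temperature: 343.6111 + 52.2778 = 395.8889°C.
In Rankine: 395.8889 × 1.8 + 491.67 = 1204.27°R.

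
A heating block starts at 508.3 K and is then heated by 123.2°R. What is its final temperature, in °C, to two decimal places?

303.59°C

Initial temperature in Celsius: 508.3 - 273.15 = 235.1500°C.
The 123.2°R change is an interval, so only the factor 5/9 applies: +123.2 × 5/9 = +68.4444°C.
Final Celsius temperature: 235.1500 + 68.4444 = 303.5944°C.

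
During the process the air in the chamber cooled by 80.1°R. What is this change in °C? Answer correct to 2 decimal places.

44.50°C

Only the scale ratio 5/9 matters for a change in temperature.
80.1 × 5/9 = 44.50.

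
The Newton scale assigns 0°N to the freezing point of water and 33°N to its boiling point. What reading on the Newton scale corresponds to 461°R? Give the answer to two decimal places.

-5.62°N

First in Celsius: (461 - 491.67) × 5/9 = -17.0389°C.
Linearly onto the Newton scale: 0 + (-17.0389 / 100) × (33 - 0) = -5.62°N.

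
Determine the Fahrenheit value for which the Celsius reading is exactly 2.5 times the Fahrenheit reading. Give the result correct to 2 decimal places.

-9.14°F

Let F be the Fahrenheit reading. The Celsius reading is C = 5/9·F - 17.7778.
Require C = 2.5·F: 5/9·F - 17.7778 = 2.5·F.
(-35/18)·F = 17.7778  ⇒  F = -9.14.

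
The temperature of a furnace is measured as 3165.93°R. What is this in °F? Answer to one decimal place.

2706.3°F

In Celsius: (3165.93 - 491.67) × 5/9 = 1485.7000°C.
In Fahrenheit: 1485.7000 × 1.8 + 32 = 2706.3°F.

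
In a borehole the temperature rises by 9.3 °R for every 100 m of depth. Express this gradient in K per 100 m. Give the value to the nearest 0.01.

The quantity depends on a temperature interval, so only the ratio of degree sizes applies; the offset between the scales is irrelevant.
A change of 1°R is a change of 5/9 K, so 9.3 × 5/9 = 5.17.

5.17 K/100 m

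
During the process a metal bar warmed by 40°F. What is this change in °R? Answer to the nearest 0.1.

Fahrenheit and Rankine degrees are the same size, so the interval is unchanged: 40.0.

40.0°R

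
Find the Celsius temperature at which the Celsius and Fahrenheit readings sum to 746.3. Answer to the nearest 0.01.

Let C be the Celsius reading. The Fahrenheit reading is F = 1.8·C + 32.
Require C + F = 746.3: (2.8)·C + 32 = 746.3.
C = (746.3 - 32) / (2.8) = 255.11.

255.11°C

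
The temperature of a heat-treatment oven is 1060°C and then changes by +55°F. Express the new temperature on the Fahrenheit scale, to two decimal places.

The 55°F change is an interval, so only the factor 5/9 applies: +55 × 5/9 = +30.5556°C.
Final Celsius temperature: 1060.0000 + 30.5556 = 1090.5556°C.
In Fahrenheit: 1090.5556 × 1.8 + 32 = 1995.00°F.

1995.00°F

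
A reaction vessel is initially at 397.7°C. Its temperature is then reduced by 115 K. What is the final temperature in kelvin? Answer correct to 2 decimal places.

The 115 K change is an interval; Kelvin and Celsius degrees are the same size, so ΔC = -115°C.
Final Celsius temperature: 397.7000 - 115.0000 = 282.7000°C.
In kelvin: 282.7000 + 273.15 = 555.85 K.

555.85 K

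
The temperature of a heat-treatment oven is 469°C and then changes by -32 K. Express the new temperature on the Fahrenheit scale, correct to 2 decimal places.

818.60°F

The 32 K change is an interval; Kelvin and Celsius degrees are the same size, so ΔC = -32°C.
Final Celsius temperature: 469.0000 - 32.0000 = 437.0000°C.
In Fahrenheit: 437.0000 × 1.8 + 32 = 818.60°F.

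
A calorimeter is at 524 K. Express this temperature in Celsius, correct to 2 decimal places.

In Celsius: 524 - 273.15 = 250.8500°C.

250.85°C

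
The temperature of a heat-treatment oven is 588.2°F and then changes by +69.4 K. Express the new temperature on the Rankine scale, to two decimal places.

1172.79°R

Initial temperature in Celsius: (588.2 - 32) × 5/9 = 309.0000°C.
The 69.4 K change is an interval; Kelvin and Celsius degrees are the same size, so ΔC = +69.4°C.
Final Celsius temperature: 309.0000 + 69.4000 = 378.4000°C.
In Rankine: 378.4000 × 1.8 + 491.67 = 1172.79°R.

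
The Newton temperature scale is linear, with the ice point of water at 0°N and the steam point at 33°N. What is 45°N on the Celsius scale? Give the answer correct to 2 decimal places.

136.36°C

Linear interpolation between the fixed points: C = (45 - 0) × 100 / (33 - 0) = 136.3636°C.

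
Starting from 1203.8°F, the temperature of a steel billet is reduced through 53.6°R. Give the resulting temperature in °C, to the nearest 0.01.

621.22°C

Initial temperature in Celsius: (1203.8 - 32) × 5/9 = 651.0000°C.
The 53.6°R change is an interval, so only the factor 5/9 applies: -53.6 × 5/9 = -29.7778°C.
Final Celsius temperature: 651.0000 - 29.7778 = 621.2222°C.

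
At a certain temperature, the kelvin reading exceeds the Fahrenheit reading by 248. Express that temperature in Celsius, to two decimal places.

Let x be the Fahrenheit reading; then the kelvin reading is 5/9·x + 255.372.
(5/9·x + 255.372) - x = 248  ⇒  (-4/9)·x = -7.37222  ⇒  x = 16.5875°F.
In Celsius: (16.5875 - 32) × 5/9 = -8.56°C.

-8.56°C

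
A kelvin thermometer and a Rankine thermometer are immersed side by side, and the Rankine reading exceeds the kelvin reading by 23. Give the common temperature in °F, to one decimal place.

Let x be the kelvin reading; then the Rankine reading is 1.8·x.
(1.8·x) - x = 23  ⇒  (0.8)·x = 23  ⇒  x = 28.7500 K.
In Celsius: 28.75 - 273.15 = -244.4000°C.
In Fahrenheit: -244.4000 × 1.8 + 32 = -407.9°F.

-407.9°F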